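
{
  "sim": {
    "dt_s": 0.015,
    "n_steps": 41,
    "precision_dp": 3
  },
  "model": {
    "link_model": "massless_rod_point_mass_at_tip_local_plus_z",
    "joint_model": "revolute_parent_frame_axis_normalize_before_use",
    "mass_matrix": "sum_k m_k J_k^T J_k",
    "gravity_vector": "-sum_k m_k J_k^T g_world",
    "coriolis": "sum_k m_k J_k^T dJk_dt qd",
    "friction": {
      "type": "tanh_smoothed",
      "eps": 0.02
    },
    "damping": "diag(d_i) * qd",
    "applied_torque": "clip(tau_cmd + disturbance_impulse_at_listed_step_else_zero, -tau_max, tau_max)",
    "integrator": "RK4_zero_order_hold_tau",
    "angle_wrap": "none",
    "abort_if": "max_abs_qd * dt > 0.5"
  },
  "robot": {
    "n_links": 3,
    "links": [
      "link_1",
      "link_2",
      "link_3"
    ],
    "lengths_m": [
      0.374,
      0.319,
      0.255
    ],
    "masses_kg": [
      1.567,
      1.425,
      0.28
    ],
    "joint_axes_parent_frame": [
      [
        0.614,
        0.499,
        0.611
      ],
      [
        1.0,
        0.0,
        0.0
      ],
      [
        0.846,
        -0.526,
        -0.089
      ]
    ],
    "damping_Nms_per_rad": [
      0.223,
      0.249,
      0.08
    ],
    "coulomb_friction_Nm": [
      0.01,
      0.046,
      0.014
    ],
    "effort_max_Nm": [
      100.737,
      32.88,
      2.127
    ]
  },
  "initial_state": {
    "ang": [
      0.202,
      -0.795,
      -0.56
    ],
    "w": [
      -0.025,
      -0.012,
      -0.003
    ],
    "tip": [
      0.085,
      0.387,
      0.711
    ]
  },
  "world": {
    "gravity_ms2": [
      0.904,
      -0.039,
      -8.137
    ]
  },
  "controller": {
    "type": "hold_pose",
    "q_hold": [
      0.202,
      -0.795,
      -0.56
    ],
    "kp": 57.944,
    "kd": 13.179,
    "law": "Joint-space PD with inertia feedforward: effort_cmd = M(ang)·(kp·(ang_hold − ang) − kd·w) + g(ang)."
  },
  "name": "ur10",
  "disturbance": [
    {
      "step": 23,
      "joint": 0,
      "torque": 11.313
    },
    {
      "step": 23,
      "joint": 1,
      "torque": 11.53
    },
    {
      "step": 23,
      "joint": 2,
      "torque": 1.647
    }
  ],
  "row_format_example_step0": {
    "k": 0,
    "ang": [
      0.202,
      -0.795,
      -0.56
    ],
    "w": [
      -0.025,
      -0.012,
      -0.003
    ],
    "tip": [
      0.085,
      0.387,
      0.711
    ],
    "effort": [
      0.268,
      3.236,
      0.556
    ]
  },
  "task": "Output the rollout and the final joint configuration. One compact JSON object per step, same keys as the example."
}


{"k":1,"ang":[0.202,-0.795,-0.56],"w":[-0.021,-0.007,-0.004],"tip":[0.085,0.388,0.711],"effort":[0.243,3.218,0.554]}
{"k":2,"ang":[0.201,-0.795,-0.56],"w":[-0.017,-0.005,-0.003],"tip":[0.085,0.388,0.711],"effort":[0.222,3.203,0.552]}
{"k":3,"ang":[0.201,-0.795,-0.56],"w":[-0.013,-0.003,-0.002],"tip":[0.085,0.388,0.711],"effort":[0.202,3.191,0.551]}
{"k":4,"ang":[0.201,-0.795,-0.56],"w":[-0.009,-0.002,-0.001],"tip":[0.085,0.388,0.711],"effort":[0.185,3.181,0.549]}
{"k":5,"ang":[0.201,-0.795,-0.56],"w":[-0.007,-0.001,-0.0],"tip":[0.085,0.388,0.711],"effort":[0.17,3.172,0.548]}
{"k":6,"ang":[0.201,-0.795,-0.56],"w":[-0.004,-0.001,-0.0],"tip":[0.085,0.388,0.711],"effort":[0.158,3.165,0.548]}
{"k":7,"ang":[0.201,-0.795,-0.56],"w":[-0.002,-0.0,0.0],"tip":[0.085,0.388,0.711],"effort":[0.146,3.159,0.547]}
{"k":8,"ang":[0.201,-0.795,-0.56],"w":[-0.001,0.0,0.0],"tip":[0.085,0.388,0.711],"effort":[0.137,3.153,0.547]}
{"k":9,"ang":[0.201,-0.795,-0.56],"w":[0.001,0.0,0.0],"tip":[0.085,0.388,0.711],"effort":[0.129,3.149,0.546]}
{"k":10,"ang":[0.201,-0.795,-0.56],"w":[0.002,0.001,0.0],"tip":[0.085,0.388,0.711],"effort":[0.121,3.145,0.546]}
{"k":11,"ang":[0.201,-0.795,-0.56],"w":[0.002,0.001,0.0],"tip":[0.085,0.388,0.711],"effort":[0.115,3.142,0.545]}
{"k":12,"ang":[0.201,-0.795,-0.56],"w":[0.003,0.001,0.0],"tip":[0.085,0.388,0.711],"effort":[0.11,3.139,0.545]}
{"k":13,"ang":[0.201,-0.795,-0.56],"w":[0.003,0.001,0.0],"tip":[0.085,0.388,0.711],"effort":[0.106,3.136,0.545]}
{"k":14,"ang":[0.201,-0.795,-0.56],"w":[0.004,0.001,0.0],"tip":[0.085,0.388,0.711],"effort":[0.102,3.134,0.545]}
{"k":15,"ang":[0.201,-0.795,-0.56],"w":[0.004,0.001,0.0],"tip":[0.085,0.388,0.711],"effort":[0.098,3.133,0.545]}
{"k":16,"ang":[0.201,-0.795,-0.56],"w":[0.004,0.001,0.0],"tip":[0.085,0.388,0.711],"effort":[0.096,3.131,0.544]}
{"k":17,"ang":[0.201,-0.795,-0.56],"w":[0.004,0.001,0.0],"tip":[0.085,0.388,0.711],"effort":[0.093,3.13,0.544]}
{"k":18,"ang":[0.201,-0.795,-0.56],"w":[0.004,0.001,0.0],"tip":[0.085,0.388,0.711],"effort":[0.091,3.129,0.544]}
{"k":19,"ang":[0.201,-0.795,-0.56],"w":[0.004,0.001,0.0],"tip":[0.085,0.388,0.711],"effort":[0.09,3.128,0.544]}
{"k":20,"ang":[0.201,-0.795,-0.56],"w":[0.004,0.001,0.0],"tip":[0.085,0.388,0.711],"effort":[0.088,3.127,0.544]}
{"k":21,"ang":[0.201,-0.795,-0.56],"w":[0.004,0.001,0.0],"tip":[0.085,0.388,0.711],"effort":[0.087,3.127,0.544]}
{"k":22,"ang":[0.201,-0.795,-0.56],"w":[0.003,0.001,0.0],"tip":[0.085,0.388,0.711],"effort":[0.086,3.126,0.544]}
{"k":23,"ang":[0.201,-0.795,-0.56],"w":[0.003,0.001,0.0],"tip":[0.085,0.388,0.711],"effort":[11.398,14.656,2.127]}
{"k":24,"ang":[0.201,-0.79,-0.56],"w":[0.008,0.748,-0.032],"tip":[0.086,0.386,0.713],"effort":[-2.244,0.775,0.217]}
{"k":25,"ang":[0.202,-0.78,-0.56],"w":[0.02,0.563,0.026],"tip":[0.087,0.382,0.717],"effort":[-1.954,1.103,0.26]}
{"k":26,"ang":[0.202,-0.772,-0.56],"w":[0.026,0.415,0.043],"tip":[0.087,0.38,0.72],"effort":[-1.692,1.39,0.302]}
{"k":27,"ang":[0.202,-0.767,-0.559],"w":[0.028,0.297,0.046],"tip":[0.088,0.378,0.723],"effort":[-1.456,1.641,0.339]}
{"k":28,"ang":[0.203,-0.763,-0.559],"w":[0.028,0.201,0.041],"tip":[0.088,0.376,0.725],"effort":[-1.245,1.861,0.373]}
{"k":29,"ang":[0.203,-0.761,-0.558],"w":[0.026,0.124,0.032],"tip":[0.088,0.375,0.726],"effort":[-1.056,2.053,0.402]}
{"k":30,"ang":[0.204,-0.76,-0.558],"w":[0.023,0.062,0.022],"tip":[0.088,0.374,0.727],"effort":[-0.888,2.221,0.428]}
{"k":31,"ang":[0.204,-0.759,-0.557],"w":[0.02,0.014,0.013],"tip":[0.088,0.374,0.727],"effort":[-0.739,2.366,0.45]}
{"k":32,"ang":[0.204,-0.759,-0.557],"w":[0.012,-0.017,-0.0],"tip":[0.088,0.374,0.727],"effort":[-0.608,2.483,0.468]}
{"k":33,"ang":[0.204,-0.759,-0.557],"w":[0.004,-0.037,-0.009],"tip":[0.088,0.374,0.727],"effort":[-0.493,2.578,0.482]}
{"k":34,"ang":[0.204,-0.76,-0.557],"w":[-0.002,-0.053,-0.014],"tip":[0.088,0.374,0.726],"effort":[-0.393,2.659,0.493]}
{"k":35,"ang":[0.204,-0.761,-0.558],"w":[-0.008,-0.065,-0.016],"tip":[0.088,0.375,0.726],"effort":[-0.307,2.728,0.502]}
{"k":36,"ang":[0.204,-0.762,-0.558],"w":[-0.012,-0.073,-0.016],"tip":[0.088,0.375,0.726],"effort":[-0.232,2.788,0.509]}
{"k":37,"ang":[0.204,-0.763,-0.558],"w":[-0.015,-0.079,-0.017],"tip":[0.088,0.375,0.725],"effort":[-0.168,2.84,0.516]}
{"k":38,"ang":[0.204,-0.764,-0.558],"w":[-0.018,-0.083,-0.017],"tip":[0.088,0.376,0.724],"effort":[-0.113,2.884,0.521]}
{"k":39,"ang":[0.203,-0.766,-0.559],"w":[-0.02,-0.085,-0.017],"tip":[0.088,0.377,0.724],"effort":[-0.067,2.922,0.526]}
{"k":40,"ang":[0.203,-0.767,-0.559],"w":[-0.021,-0.086,-0.017],"tip":[0.088,0.377,0.723],"effort":[-0.027,2.954,0.529]}
{"k":41,"ang":[0.203,-0.768,-0.559],"w":[-0.021,-0.085,-0.016],"tip":[0.088,0.378,0.722]}
{"summary": "final ang (rad): 0.203 -0.768 -0.559"}


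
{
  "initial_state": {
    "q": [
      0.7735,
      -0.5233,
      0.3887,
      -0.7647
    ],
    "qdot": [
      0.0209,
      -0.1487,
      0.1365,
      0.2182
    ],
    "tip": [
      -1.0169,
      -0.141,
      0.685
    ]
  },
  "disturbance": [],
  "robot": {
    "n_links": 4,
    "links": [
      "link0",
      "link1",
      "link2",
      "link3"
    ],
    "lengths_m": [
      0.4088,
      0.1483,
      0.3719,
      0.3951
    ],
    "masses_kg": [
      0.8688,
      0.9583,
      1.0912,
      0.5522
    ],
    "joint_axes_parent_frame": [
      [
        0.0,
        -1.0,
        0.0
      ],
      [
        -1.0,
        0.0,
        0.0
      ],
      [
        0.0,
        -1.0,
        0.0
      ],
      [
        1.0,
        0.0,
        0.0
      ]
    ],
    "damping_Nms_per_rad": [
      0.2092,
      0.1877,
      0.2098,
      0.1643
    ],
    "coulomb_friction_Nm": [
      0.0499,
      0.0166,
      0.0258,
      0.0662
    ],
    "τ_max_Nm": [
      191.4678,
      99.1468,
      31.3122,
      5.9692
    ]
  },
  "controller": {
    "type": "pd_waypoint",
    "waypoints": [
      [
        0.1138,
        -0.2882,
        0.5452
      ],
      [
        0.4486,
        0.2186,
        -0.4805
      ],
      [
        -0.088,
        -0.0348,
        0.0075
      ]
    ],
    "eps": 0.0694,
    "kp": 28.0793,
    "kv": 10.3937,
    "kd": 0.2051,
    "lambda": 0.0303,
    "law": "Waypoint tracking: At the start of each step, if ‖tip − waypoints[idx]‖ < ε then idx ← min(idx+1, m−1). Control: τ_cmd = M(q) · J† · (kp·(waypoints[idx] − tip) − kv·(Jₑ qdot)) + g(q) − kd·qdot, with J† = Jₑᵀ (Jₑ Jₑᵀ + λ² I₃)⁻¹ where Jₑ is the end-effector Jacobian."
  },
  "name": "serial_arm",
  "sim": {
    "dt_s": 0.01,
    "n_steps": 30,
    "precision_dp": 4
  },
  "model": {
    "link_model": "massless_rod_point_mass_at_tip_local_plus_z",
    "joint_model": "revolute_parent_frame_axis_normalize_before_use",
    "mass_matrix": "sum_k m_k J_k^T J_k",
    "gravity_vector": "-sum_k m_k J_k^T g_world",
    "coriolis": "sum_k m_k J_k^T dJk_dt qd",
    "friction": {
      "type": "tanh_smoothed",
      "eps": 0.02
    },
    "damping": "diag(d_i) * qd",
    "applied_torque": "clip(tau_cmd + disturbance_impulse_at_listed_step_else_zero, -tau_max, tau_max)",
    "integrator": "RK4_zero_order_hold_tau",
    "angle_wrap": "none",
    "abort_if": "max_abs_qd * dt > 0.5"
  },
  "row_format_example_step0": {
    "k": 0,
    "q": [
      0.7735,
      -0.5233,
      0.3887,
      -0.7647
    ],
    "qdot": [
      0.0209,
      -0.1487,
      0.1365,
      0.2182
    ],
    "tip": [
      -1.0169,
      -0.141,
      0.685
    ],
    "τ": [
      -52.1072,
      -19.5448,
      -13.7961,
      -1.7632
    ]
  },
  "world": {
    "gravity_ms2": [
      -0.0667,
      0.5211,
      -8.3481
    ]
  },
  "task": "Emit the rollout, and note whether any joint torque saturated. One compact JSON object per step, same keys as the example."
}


{"k":1,"q":[0.7716,-0.5283,0.3935,-0.7685],"qdot":[-0.396,-0.8513,0.813,-0.9668],"tip":[-1.016,-0.143,0.6837],"\u03c4":[-48.0184,-17.0619,-12.9876,-1.3768]}
{"k":2,"q":[0.7658,-0.5398,0.4045,-0.7829],"qdot":[-0.7582,-1.4517,1.3875,-1.8945],"tip":[-1.0121,-0.1452,0.6823],"\u03c4":[-43.6955,-14.557,-12.0377,-1.144]}
{"k":3,"q":[0.7567,-0.5569,0.4207,-0.8054],"qdot":[-1.0662,-1.9632,1.8643,-2.5948],"tip":[-1.0057,-0.148,0.681],"\u03c4":[-39.3228,-12.1081,-10.9987,-1.0201]}
{"k":4,"q":[0.7448,-0.5787,0.4413,-0.834],"qdot":[-1.3221,-2.3975,2.2488,-3.099],"tip":[-0.9969,-0.1514,0.6797],"\u03c4":[-35.0493,-9.7819,-9.9143,-0.9717]}
{"k":5,"q":[0.7305,-0.6045,0.4653,-0.8667],"qdot":[-1.5295,-2.7663,2.548,-3.4413],"tip":[-0.9861,-0.1553,0.6787],"\u03c4":[-30.9782,-7.6256,-8.8185,-0.9717]}
{"k":6,"q":[0.7144,-0.6338,0.4919,-0.9022],"qdot":[-1.6929,-3.08,2.7694,-3.6554],"tip":[-0.9735,-0.1599,0.6779],"\u03c4":[-27.1733,-5.6662,-7.737,-0.9994]}
{"k":7,"q":[0.6969,-0.6659,0.5204,-0.9394],"qdot":[-1.8167,-3.3474,2.9209,-3.772],"tip":[-0.9594,-0.1651,0.6775],"\u03c4":[-23.6697,-3.9129,-6.6889,-1.0392]}
{"k":8,"q":[0.6783,-0.7005,0.5501,-0.9774],"qdot":[-1.9057,-3.5758,3.0106,-3.818],"tip":[-0.9438,-0.1709,0.6774],"\u03c4":[-20.4826,-2.3614,-5.6883,-1.0803]}
{"k":9,"q":[0.6589,-0.7372,0.5804,-1.0156],"qdot":[-1.9642,-3.7705,3.0463,-3.8154],"tip":[-0.9271,-0.1773,0.6777],"\u03c4":[-17.6158,-0.9987,-4.7458,-1.1153]}
{"k":10,"q":[0.6391,-0.7757,0.6108,-1.0536],"qdot":[-1.9963,-3.9356,3.0361,-3.7814],"tip":[-0.9094,-0.1841,0.6783],"\u03c4":[-15.0661,0.193,-3.8696,-1.1399]}
{"k":11,"q":[0.6191,-0.8158,0.6409,-1.0911],"qdot":[-2.0057,-4.0736,2.9872,-3.7292],"tip":[-0.8909,-0.1913,0.6792],"\u03c4":[-12.8265,1.2336,-3.0654,-1.1519]}
{"k":12,"q":[0.5991,-0.8571,0.6704,-1.1281],"qdot":[-1.9961,-4.1863,2.9067,-3.6682],"tip":[-0.8716,-0.1989,0.6803],"\u03c4":[-10.8877,2.1428,-2.3373,-1.1508]}
{"k":13,"q":[0.5793,-0.8994,0.6989,-1.1644],"qdot":[-1.9704,-4.2746,2.8014,-3.6046],"tip":[-0.8518,-0.2068,0.6816],"\u03c4":[-9.2382,2.9394,-1.6875,-1.1373]}
{"k":14,"q":[0.5597,-0.9424,0.7263,-1.2002],"qdot":[-1.9317,-4.3392,2.677,-3.5423],"tip":[-0.8315,-0.215,0.6829],"\u03c4":[-7.8646,3.6396,-1.1167,-1.1125]}
{"k":15,"q":[0.5407,-0.986,0.7524,-1.2353],"qdot":[-1.8824,-4.3808,2.5392,-3.4833],"tip":[-0.8109,-0.2233,0.6842],"\u03c4":[-6.7511,4.2575,-0.6239,-1.0781]}
{"k":16,"q":[0.5221,-1.03,0.7771,-1.2698],"qdot":[-1.8251,-4.4001,2.3926,-3.4282],"tip":[-0.79,-0.2318,0.6855],"\u03c4":[-5.8793,4.8047,-0.2062,-1.0361]}
{"k":17,"q":[0.5042,-1.0739,0.8003,-1.3038],"qdot":[-1.762,-4.3978,2.2413,-3.3767],"tip":[-0.769,-0.2402,0.6865],"\u03c4":[-5.2283,5.2903,0.1403,-0.9883]}
{"k":18,"q":[0.4869,-1.1178,0.8219,-1.3373],"qdot":[-1.6949,-4.3752,2.0889,-3.3278],"tip":[-0.7479,-0.2487,0.6873],"\u03c4":[-4.7747,5.7217,0.4213,-0.9362]}
{"k":19,"q":[0.4703,-1.1614,0.8421,-1.3704],"qdot":[-1.6259,-4.3336,1.9383,-3.2803],"tip":[-0.7267,-0.2571,0.6878],"\u03c4":[-4.4933,6.1042,0.6431,-0.8815]}
{"k":20,"q":[0.4544,-1.2044,0.8607,-1.4029],"qdot":[-1.5564,-4.2747,1.7918,-3.2327],"tip":[-0.7056,-0.2654,0.688],"\u03c4":[-4.3576,6.442,0.8129,-0.8254]}
{"k":21,"q":[0.4392,-1.2468,0.8779,-1.435],"qdot":[-1.4879,-4.2004,1.6511,-3.184],"tip":[-0.6847,-0.2735,0.6877],"\u03c4":[-4.3414,6.7383,0.9381,-0.7687]}
{"k":22,"q":[0.4246,-1.2884,0.8938,-1.4666],"qdot":[-1.4215,-4.1128,1.5176,-3.1329],"tip":[-0.664,-0.2814,0.6871],"\u03c4":[-4.4189,6.9956,1.0263,-0.7123]}
{"k":23,"q":[0.4107,-1.329,0.9083,-1.4976],"qdot":[-1.3581,-4.0139,1.3919,-3.0788],"tip":[-0.6435,-0.289,0.6861],"\u03c4":[-4.566,7.2163,1.0845,-0.6566]}
{"k":24,"q":[0.3975,-1.3686,0.9216,-1.5281],"qdot":[-1.2986,-3.9058,1.2747,-3.0211],"tip":[-0.6233,-0.2962,0.6846],"\u03c4":[-4.7611,7.4024,1.1192,-0.602]}
{"k":25,"q":[0.3847,-1.4071,0.9338,-1.558],"qdot":[-1.2434,-3.7904,1.1661,-2.9596],"tip":[-0.6034,-0.3031,0.6827],"\u03c4":[-4.9852,7.5558,1.1364,-0.5486]}
{"k":26,"q":[0.3726,-1.4444,0.945,-1.5873],"qdot":[-1.1929,-3.6696,1.0659,-2.8944],"tip":[-0.5839,-0.3096,0.6805],"\u03c4":[-5.2224,7.6788,1.141,-0.4966]}
{"k":27,"q":[0.3609,-1.4805,0.9552,-1.6158],"qdot":[-1.1472,-3.5451,0.974,-2.8257],"tip":[-0.5648,-0.3157,0.6779],"\u03c4":[-5.4597,7.7736,1.1372,-0.4458]}
{"k":28,"q":[0.3496,-1.5153,0.9645,-1.6437],"qdot":[-1.1064,-3.4181,0.89,-2.7538],"tip":[-0.5462,-0.3214,0.6751],"\u03c4":[-5.687,7.8423,1.1285,-0.3964]}
{"k":29,"q":[0.3387,-1.5488,0.973,-1.6709],"qdot":[-1.0704,-3.2901,0.8133,-2.6793],"tip":[-0.528,-0.3267,0.6719],"\u03c4":[-5.8969,7.8873,1.1174,-0.3481]}
{"k":30,"q":[0.3282,-1.5811,0.9808,-1.6973],"qdot":[-1.039,-3.162,0.7434,-2.6028],"tip":[-0.5103,-0.3315,0.6686]}
{"summary": "any joint saturated: no"}


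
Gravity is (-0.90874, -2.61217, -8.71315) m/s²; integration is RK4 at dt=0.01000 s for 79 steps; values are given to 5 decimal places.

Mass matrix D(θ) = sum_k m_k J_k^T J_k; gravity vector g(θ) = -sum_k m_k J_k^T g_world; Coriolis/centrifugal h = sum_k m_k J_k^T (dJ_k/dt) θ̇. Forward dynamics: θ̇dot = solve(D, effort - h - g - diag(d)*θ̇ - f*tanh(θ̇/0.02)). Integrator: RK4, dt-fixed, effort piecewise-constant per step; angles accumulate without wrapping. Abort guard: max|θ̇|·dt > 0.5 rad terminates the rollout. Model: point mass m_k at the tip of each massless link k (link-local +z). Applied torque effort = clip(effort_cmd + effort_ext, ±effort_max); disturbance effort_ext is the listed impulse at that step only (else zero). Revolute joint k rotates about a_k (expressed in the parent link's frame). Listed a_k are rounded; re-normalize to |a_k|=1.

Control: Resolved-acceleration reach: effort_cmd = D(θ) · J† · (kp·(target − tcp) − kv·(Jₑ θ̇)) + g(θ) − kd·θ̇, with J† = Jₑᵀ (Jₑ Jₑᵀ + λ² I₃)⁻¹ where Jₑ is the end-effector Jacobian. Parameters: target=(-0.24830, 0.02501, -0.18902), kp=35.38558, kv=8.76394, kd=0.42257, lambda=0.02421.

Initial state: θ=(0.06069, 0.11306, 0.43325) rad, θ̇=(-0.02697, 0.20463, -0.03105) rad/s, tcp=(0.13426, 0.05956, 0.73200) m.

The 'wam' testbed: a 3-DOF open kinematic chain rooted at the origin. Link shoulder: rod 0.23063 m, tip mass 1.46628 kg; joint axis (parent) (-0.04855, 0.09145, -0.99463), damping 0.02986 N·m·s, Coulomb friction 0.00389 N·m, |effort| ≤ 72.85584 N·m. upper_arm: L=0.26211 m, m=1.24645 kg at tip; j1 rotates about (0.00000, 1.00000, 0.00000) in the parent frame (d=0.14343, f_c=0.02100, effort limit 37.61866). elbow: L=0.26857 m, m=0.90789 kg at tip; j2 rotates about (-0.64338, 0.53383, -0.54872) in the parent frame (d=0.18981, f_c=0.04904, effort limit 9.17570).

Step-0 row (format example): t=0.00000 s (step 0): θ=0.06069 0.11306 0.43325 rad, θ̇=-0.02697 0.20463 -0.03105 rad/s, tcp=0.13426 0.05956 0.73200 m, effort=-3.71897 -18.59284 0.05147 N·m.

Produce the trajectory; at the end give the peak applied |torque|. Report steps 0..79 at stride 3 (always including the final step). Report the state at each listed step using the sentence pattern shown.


t=0.03000 s (step 3): θ=0.14380 0.05040 0.52929 rad, θ̇=2.53770 -3.17783 4.56382 rad/s, tcp=0.13040 0.06431 0.72860 m, effort=-3.91959 -15.06765 -1.53697 N·m.
t=0.06000 s (step 6): θ=0.21314 -0.07115 0.68805 rad, θ̇=2.30339 -4.91128 5.85082 rad/s, tcp=0.11002 0.07938 0.72265 m, effort=-1.90351 -10.57820 -1.28456 N·m.
t=0.09000 s (step 9): θ=0.28532 -0.23465 0.86012 rad, θ̇=1.71294 -5.50617 5.28735 rad/s, tcp=0.07716 0.09834 0.71342 m, effort=-2.24518 1.59477 -0.34865 N·m.
t=0.12000 s (step 12): θ=0.23535 -0.36851 1.01454 rad, θ̇=-3.89068 -3.87783 5.27627 rad/s, tcp=0.03752 0.11372 0.70137 m, effort=-1.82241 -1.41131 -0.07726 N·m.
t=0.15000 s (step 15): θ=0.12886 -0.49585 1.17447 rad, θ̇=-2.67846 -4.79212 5.26680 rad/s, tcp=-0.00733 0.11780 0.68616 m, effort=1.18660 -2.78530 0.16894 N·m.
t=0.18000 s (step 18): θ=0.08512 -0.65896 1.32640 rad, θ̇=-0.38497 -6.02292 4.85404 rad/s, tcp=-0.05631 0.11617 0.66692 m, effort=3.34818 -1.47074 0.43330 N·m.
t=0.21000 s (step 21): θ=0.09565 -0.85241 1.46519 rad, θ̇=0.91337 -6.79884 4.40371 rad/s, tcp=-0.10751 0.11542 0.64109 m, effort=4.52520 0.48951 0.60764 N·m.
t=0.24000 s (step 24): θ=0.13240 -1.06257 1.58953 rad, θ̇=1.44528 -7.16094 3.87593 rad/s, tcp=-0.15850 0.11883 0.60680 m, effort=4.88294 2.30406 0.80007 N·m.
t=0.27000 s (step 27): θ=0.17830 -1.27900 1.69642 rad, θ̇=1.56861 -7.23288 3.23687 rad/s, tcp=-0.20649 0.12698 0.56363 m, effort=4.52981 3.82648 1.05685 N·m.
t=0.30000 s (step 30): θ=0.22418 -1.49432 1.78267 rad, θ̇=1.46488 -7.09674 2.50319 rad/s, tcp=-0.24884 0.13885 0.51231 m, effort=3.70429 5.04232 1.36818 N·m.
t=0.33000 s (step 33): θ=0.26470 -1.70314 1.84601 rad, θ̇=1.22133 -6.80600 1.71610 rad/s, tcp=-0.28358 0.15246 0.45437 m, effort=2.73549 5.97075 1.70353 N·m.
t=0.36000 s (step 36): θ=0.29647 -1.90144 1.88565 rad, θ̇=0.88810 -6.39968 0.93241 rad/s, tcp=-0.30971 0.16547 0.39196 m, effort=1.91409 6.64642 2.02725 N·m.
t=0.39000 s (step 39): θ=0.31741 -2.08624 1.90265 rad, θ̇=0.50332 -5.91016 0.21611 rad/s, tcp=-0.32715 0.17570 0.32746 m, effort=1.39774 7.10495 2.30618 N·m.
t=0.42000 s (step 42): θ=0.32659 -2.25567 1.90056 rad, θ̇=0.11238 -5.38359 -0.31569 rad/s, tcp=-0.33649 0.18151 0.26332 m, effort=1.19272 7.37665 2.47523 N·m.
t=0.45000 s (step 45): θ=0.32419 -2.40890 1.88488 rad, θ̇=-0.26957 -4.82787 -0.71083 rad/s, tcp=-0.33874 0.18209 0.20188 m, effort=1.21547 7.46294 2.57225 N·m.
t=0.48000 s (step 48): θ=0.31073 -2.54528 1.85935 rad, θ̇=-0.62180 -4.26445 -0.96919 rad/s, tcp=-0.33533 0.17772 0.14499 m, effort=1.34980 7.36840 2.60125 N·m.
t=0.51000 s (step 51): θ=0.28741 -2.66495 1.82815 rad, θ̇=-0.92386 -3.71658 -1.09096 rad/s, tcp=-0.32772 0.16928 0.09401 m, effort=1.49905 7.10578 2.56048 N·m.
t=0.54000 s (step 54): θ=0.25597 -2.76861 1.79504 rad, θ̇=-1.16105 -3.19910 -1.10178 rad/s, tcp=-0.31729 0.15802 0.04966 m, effort=1.60379 6.69743 2.46161 N·m.
t=0.57000 s (step 57): θ=0.21852 -2.85732 1.76283 rad, θ̇=-1.32296 -2.72057 -1.03566 rad/s, tcp=-0.30528 0.14530 0.01214 m, effort=1.63904 6.17627 2.32192 N·m.
t=0.60000 s (step 60): θ=0.17740 -2.93231 1.73333 rad, θ̇=-1.40449 -2.28498 -0.92582 rad/s, tcp=-0.29273 0.13235 -0.01887 m, effort=1.60412 5.58197 2.15999 N·m.
t=0.63000 s (step 63): θ=0.13501 -2.99490 1.70742 rad, θ̇=-1.40846 -1.89335 -0.80018 rad/s, tcp=-0.28046 0.12009 -0.04398 m, effort=1.51282 4.95517 1.99287 N·m.
t=0.66000 s (step 66): θ=0.09352 -3.04639 1.68525 rad, θ̇=-1.34713 -1.54500 -0.67927 rad/s, tcp=-0.26908 0.10915 -0.06397 m, effort=1.38584 4.33205 1.83385 N·m.
t=0.69000 s (step 69): θ=0.05459 -3.08806 1.66647 rad, θ̇=-1.24042 -1.23858 -0.57535 rad/s, tcp=-0.25899 0.09980 -0.07969 m, effort=1.24500 3.74072 1.69122 N·m.
t=0.72000 s (step 72): θ=0.01927 -3.12114 1.65049 rad, θ̇=-1.11093 -0.97250 -0.49317 rad/s, tcp=-0.25038 0.09204 -0.09196 m, effort=1.10881 3.19994 1.56833 N·m.
t=0.75000 s (step 75): θ=-0.01209 -3.14683 1.63665 rad, θ̇=-0.97844 -0.74488 -0.43185 rad/s, tcp=-0.24331 0.08571 -0.10148 m, effort=0.98988 2.71978 1.46483 N·m.
t=0.78000 s (step 78): θ=-0.03959 -3.16623 1.62439 rad, θ̇=-0.85641 -0.55331 -0.38762 rad/s, tcp=-0.23774 0.08056 -0.10887 m, effort=0.89433 2.30336 1.37847 N·m.
t=0.79000 s (step 79): θ=-0.04798 -3.17148 1.62058 rad, θ̇=-0.81937 -0.49696 -0.37589 rad/s, tcp=-0.23619 0.07906 -0.11094 m.
max |effort| (N·m): 18.59284


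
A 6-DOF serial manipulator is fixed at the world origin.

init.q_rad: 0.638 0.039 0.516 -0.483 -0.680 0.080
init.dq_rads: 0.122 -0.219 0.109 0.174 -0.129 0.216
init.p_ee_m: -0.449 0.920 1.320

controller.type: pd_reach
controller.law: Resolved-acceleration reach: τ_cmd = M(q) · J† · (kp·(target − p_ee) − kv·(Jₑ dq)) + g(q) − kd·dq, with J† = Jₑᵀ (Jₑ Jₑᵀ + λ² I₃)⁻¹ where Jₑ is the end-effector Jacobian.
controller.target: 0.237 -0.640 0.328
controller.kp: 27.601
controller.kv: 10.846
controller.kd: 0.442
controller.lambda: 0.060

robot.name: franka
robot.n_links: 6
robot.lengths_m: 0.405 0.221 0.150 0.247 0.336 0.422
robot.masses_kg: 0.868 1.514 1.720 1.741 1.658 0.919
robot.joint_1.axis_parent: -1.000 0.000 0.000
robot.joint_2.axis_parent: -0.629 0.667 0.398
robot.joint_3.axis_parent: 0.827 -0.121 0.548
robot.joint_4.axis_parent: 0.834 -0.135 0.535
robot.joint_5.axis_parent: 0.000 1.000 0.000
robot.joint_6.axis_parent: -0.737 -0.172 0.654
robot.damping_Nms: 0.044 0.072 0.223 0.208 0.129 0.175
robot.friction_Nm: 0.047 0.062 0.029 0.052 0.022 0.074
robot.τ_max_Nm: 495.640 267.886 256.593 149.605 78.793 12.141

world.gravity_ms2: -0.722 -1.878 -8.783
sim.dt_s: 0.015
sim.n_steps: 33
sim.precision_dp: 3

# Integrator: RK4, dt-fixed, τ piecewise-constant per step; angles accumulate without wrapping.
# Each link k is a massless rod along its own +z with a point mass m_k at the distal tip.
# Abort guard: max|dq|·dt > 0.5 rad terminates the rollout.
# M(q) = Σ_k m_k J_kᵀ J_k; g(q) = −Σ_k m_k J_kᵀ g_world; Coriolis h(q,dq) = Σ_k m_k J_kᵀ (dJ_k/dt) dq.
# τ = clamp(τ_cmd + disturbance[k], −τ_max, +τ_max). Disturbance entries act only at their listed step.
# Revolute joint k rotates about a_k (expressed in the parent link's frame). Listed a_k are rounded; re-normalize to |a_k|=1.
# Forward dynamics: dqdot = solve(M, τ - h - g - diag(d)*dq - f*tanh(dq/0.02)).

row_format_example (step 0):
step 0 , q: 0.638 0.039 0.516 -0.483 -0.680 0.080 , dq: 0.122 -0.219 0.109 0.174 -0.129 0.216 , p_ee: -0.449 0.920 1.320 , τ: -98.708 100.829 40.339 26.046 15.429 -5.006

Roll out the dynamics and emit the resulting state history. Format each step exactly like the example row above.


step 1 , q: 0.634 0.054 0.523 -0.482 -0.703 0.087 , dq: -0.615 2.213 0.775 0.010 -2.864 0.760 , p_ee: -0.451 0.912 1.317 , τ: -74.791 85.174 32.392 21.605 14.153 -4.573
step 2 , q: 0.620 0.102 0.535 -0.479 -0.761 0.103 , dq: -1.274 4.157 0.607 0.485 -4.941 1.303 , p_ee: -0.448 0.897 1.309 , τ: -49.029 67.383 25.238 17.309 11.096 -4.109
step 3 , q: 0.598 0.175 0.542 -0.469 -0.846 0.126 , dq: -1.792 5.595 0.194 1.027 -6.295 1.818 , p_ee: -0.441 0.874 1.297 , τ: -29.955 47.914 19.759 14.023 7.530 -3.653
step 4 , q: 0.568 0.266 0.544 -0.452 -0.946 0.156 , dq: -2.153 6.570 -0.071 1.305 -6.978 2.289 , p_ee: -0.428 0.846 1.281 , τ: -20.003 28.768 15.974 11.822 4.395 -3.232
step 5 , q: 0.534 0.369 0.543 -0.433 -1.052 0.194 , dq: -2.374 7.168 -0.017 1.224 -7.136 2.723 , p_ee: -0.410 0.813 1.263 , τ: -17.394 11.820 13.358 10.346 2.157 -2.868
step 6 , q: 0.498 0.479 0.545 -0.417 -1.157 0.238 , dq: -2.497 7.494 0.275 0.925 -6.943 3.137 , p_ee: -0.388 0.777 1.242 , τ: -18.822 -1.894 11.285 9.123 0.898 -2.575
step 7 , q: 0.460 0.592 0.553 -0.406 -1.258 0.287 , dq: -2.547 7.625 0.724 0.535 -6.546 3.523 , p_ee: -0.362 0.738 1.220 , τ: -21.390 -12.199 9.263 7.846 0.467 -2.349
step 8 , q: 0.422 0.706 0.567 -0.401 -1.353 0.343 , dq: -2.540 7.608 1.225 0.191 -6.053 3.851 , p_ee: -0.335 0.697 1.197 , τ: -23.221 -19.373 7.041 6.369 0.637 -2.172
step 9 , q: 0.384 0.820 0.589 -0.400 -1.440 0.402 , dq: -2.481 7.470 1.695 -0.003 -5.547 4.069 , p_ee: -0.307 0.655 1.174 , τ: -23.525 -23.932 4.591 4.687 1.182 -2.018
step 10 , q: 0.348 0.930 0.617 -0.400 -1.519 0.464 , dq: -2.371 7.227 2.079 0.015 -5.092 4.111 , p_ee: -0.278 0.612 1.151 , τ: -22.403 -26.511 2.066 2.906 1.894 -1.852
step 11 , q: 0.313 1.036 0.651 -0.399 -1.593 0.524 , dq: -2.206 6.886 2.432 0.155 -4.732 3.891 , p_ee: -0.250 0.569 1.128 , τ: -20.551 -27.769 -0.300 1.256 2.580 -1.631
step 12 , q: 0.282 1.136 0.689 -0.394 -1.662 0.579 , dq: -2.016 6.490 2.633 0.527 -4.485 3.437 , p_ee: -0.221 0.526 1.106 , τ: -18.782 -28.300 -2.194 -0.150 3.122 -1.364
step 13 , q: 0.253 1.230 0.730 -0.383 -1.728 0.626 , dq: -1.815 6.066 2.753 1.011 -4.333 2.769 , p_ee: -0.194 0.484 1.084 , τ: -17.762 -28.536 -3.443 -1.157 3.437 -1.052
step 14 , q: 0.227 1.318 0.772 -0.364 -1.792 0.662 , dq: -1.624 5.645 2.849 1.509 -4.237 1.967 , p_ee: -0.167 0.444 1.063 , τ: -17.752 -28.691 -4.004 -1.710 3.518 -0.728
step 15 , q: 0.204 1.400 0.815 -0.338 -1.855 0.685 , dq: -1.458 5.251 2.979 1.933 -4.150 1.126 , p_ee: -0.142 0.406 1.043 , τ: -18.595 -28.770 -3.978 -1.854 3.417 -0.434
step 16 , q: 0.183 1.476 0.862 -0.306 -1.916 0.696 , dq: -1.328 4.898 3.176 2.236 -4.036 0.332 , p_ee: -0.118 0.370 1.023 , τ: -19.867 -28.645 -3.558 -1.700 3.214 -0.203
step 17 , q: 0.164 1.547 0.911 -0.271 -1.976 0.696 , dq: -1.237 4.594 3.438 2.425 -3.875 -0.331 , p_ee: -0.097 0.336 1.004 , τ: -21.267 -28.227 -2.891 -1.356 2.983 -0.075
step 18 , q: 0.146 1.614 0.965 -0.234 -2.032 0.687 , dq: -1.183 4.337 3.768 2.497 -3.667 -0.855 , p_ee: -0.077 0.305 0.986 , τ: -22.312 -27.310 -2.176 -0.946 2.758 -0.031
step 19 , q: 0.128 1.678 1.024 -0.197 -2.086 0.671 , dq: -1.161 4.124 4.145 2.489 -3.423 -1.263 , p_ee: -0.058 0.275 0.968 , τ: -22.643 -25.746 -1.551 -0.567 2.537 -0.031
step 20 , q: 0.111 1.738 1.089 -0.160 -2.135 0.650 , dq: -1.168 3.952 4.541 2.442 -3.154 -1.561 , p_ee: -0.042 0.248 0.951 , τ: -22.260 -23.564 -1.035 -0.244 2.306 -0.053
step 21 , q: 0.093 1.796 1.160 -0.123 -2.180 0.625 , dq: -1.199 3.821 4.942 2.377 -2.868 -1.764 , p_ee: -0.027 0.221 0.935 , τ: -21.274 -20.866 -0.610 0.033 2.044 -0.077
step 22 , q: 0.074 1.853 1.237 -0.088 -2.221 0.597 , dq: -1.253 3.730 5.336 2.311 -2.572 -1.879 , p_ee: -0.013 0.196 0.920 , τ: -19.870 -17.819 -0.235 0.289 1.733 -0.088
step 23 , q: 0.055 1.909 1.320 -0.053 -2.257 0.569 , dq: -1.330 3.679 5.713 2.253 -2.273 -1.915 , p_ee: -0.001 0.172 0.906 , τ: -18.264 -14.632 0.140 0.553 1.361 -0.081
step 24 , q: 0.034 1.964 1.408 -0.020 -2.289 0.540 , dq: -1.429 3.669 6.064 2.210 -1.975 -1.874 , p_ee: 0.011 0.149 0.893 , τ: -16.665 -11.534 0.562 0.848 0.929 -0.054
step 25 , q: 0.012 2.019 1.502 0.013 -2.317 0.513 , dq: -1.555 3.703 6.380 2.185 -1.687 -1.758 , p_ee: 0.022 0.126 0.881 , τ: -15.234 -8.748 1.054 1.183 0.444 -0.015
step 26 , q: -0.012 2.075 1.599 0.046 -2.340 0.488 , dq: -1.713 3.783 6.651 2.181 -1.418 -1.569 , p_ee: 0.032 0.103 0.870 , τ: -14.051 -6.469 1.603 1.543 -0.073 0.029
step 27 , q: -0.040 2.133 1.701 0.079 -2.359 0.466 , dq: -1.910 3.910 6.867 2.199 -1.179 -1.314 , p_ee: 0.043 0.081 0.859 , τ: -13.076 -4.850 2.132 1.878 -0.596 0.064
step 28 , q: -0.070 2.193 1.805 0.112 -2.376 0.449 , dq: -2.152 4.084 7.016 2.240 -0.984 -1.006 , p_ee: 0.054 0.058 0.849 , τ: -12.107 -3.988 2.478 2.094 -1.100 0.083
step 29 , q: -0.104 2.256 1.911 0.146 -2.389 0.436 , dq: -2.448 4.295 7.088 2.305 -0.848 -0.667 , p_ee: 0.065 0.036 0.838 , τ: -10.756 -3.916 2.382 2.049 -1.577 0.077
step 30 , q: -0.144 2.322 2.017 0.181 -2.401 0.428 , dq: -2.794 4.524 7.080 2.393 -0.782 -0.328 , p_ee: 0.076 0.013 0.827 , τ: -8.479 -4.587 1.536 1.591 -2.061 0.045
step 31 , q: -0.188 2.391 2.123 0.218 -2.413 0.426 , dq: -3.179 4.739 6.997 2.498 -0.789 -0.024 , p_ee: 0.087 -0.011 0.815 , τ: -4.748 -5.852 -0.266 0.641 -2.634 -0.011
step 32 , q: -0.239 2.464 2.227 0.256 -2.425 0.427 , dq: -3.568 4.899 6.846 2.630 -0.860 0.168 , p_ee: 0.099 -0.035 0.803 , τ: 0.670 -7.399 -2.884 -0.693 -3.412 -0.047
step 33 , q: -0.295 2.538 2.329 0.296 -2.439 0.430 , dq: -3.914 4.957 6.698 2.710 -0.966 0.273 , p_ee: 0.111 -0.059 0.788


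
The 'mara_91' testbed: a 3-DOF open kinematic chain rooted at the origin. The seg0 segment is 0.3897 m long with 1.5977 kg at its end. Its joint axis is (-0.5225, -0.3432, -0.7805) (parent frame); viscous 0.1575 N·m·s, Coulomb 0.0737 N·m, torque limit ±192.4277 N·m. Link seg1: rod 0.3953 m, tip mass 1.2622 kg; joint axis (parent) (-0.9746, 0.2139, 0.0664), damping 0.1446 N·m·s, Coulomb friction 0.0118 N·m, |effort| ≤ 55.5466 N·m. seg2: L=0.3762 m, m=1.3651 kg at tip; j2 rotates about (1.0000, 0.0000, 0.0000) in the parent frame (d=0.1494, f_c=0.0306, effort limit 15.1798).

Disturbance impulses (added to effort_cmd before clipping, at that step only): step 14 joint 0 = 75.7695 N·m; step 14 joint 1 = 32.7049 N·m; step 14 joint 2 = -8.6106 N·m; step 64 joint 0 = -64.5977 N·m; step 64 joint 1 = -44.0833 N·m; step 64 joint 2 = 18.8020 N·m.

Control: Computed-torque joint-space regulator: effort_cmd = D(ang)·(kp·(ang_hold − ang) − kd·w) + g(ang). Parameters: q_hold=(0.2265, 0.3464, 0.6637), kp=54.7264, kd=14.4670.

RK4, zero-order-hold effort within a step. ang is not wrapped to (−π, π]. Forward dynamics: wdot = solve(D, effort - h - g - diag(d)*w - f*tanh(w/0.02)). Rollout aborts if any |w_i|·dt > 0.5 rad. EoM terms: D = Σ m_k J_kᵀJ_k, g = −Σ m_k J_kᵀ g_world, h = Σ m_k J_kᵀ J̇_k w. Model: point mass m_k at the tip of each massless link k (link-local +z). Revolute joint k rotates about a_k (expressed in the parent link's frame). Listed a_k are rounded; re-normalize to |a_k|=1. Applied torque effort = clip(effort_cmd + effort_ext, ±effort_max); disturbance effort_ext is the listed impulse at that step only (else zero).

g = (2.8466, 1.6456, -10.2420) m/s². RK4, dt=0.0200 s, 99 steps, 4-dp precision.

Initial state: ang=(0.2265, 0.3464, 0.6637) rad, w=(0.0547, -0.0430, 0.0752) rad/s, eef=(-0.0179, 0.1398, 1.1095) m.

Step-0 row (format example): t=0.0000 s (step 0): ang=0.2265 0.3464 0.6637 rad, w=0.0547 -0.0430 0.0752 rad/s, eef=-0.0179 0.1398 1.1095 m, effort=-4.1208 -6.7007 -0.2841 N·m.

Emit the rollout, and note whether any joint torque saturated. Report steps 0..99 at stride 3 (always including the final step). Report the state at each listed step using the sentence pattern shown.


t=0.0600 s (step 3): ang=0.2282 0.3447 0.6657 rad, w=0.0101 -0.0149 0.0061 rad/s, eef=-0.0189 0.1390 1.1093 m, effort=-4.0609 -6.9384 -0.1617 N·m.
t=0.1200 s (step 6): ang=0.2284 0.3443 0.6657 rad, w=-0.0017 0.0002 -0.0021 rad/s, eef=-0.0191 0.1388 1.1093 m, effort=-4.0673 -7.0576 -0.1150 N·m.
t=0.1800 s (step 9): ang=0.2282 0.3445 0.6656 rad, w=-0.0037 0.0050 -0.0026 rad/s, eef=-0.0190 0.1389 1.1093 m, effort=-4.0841 -7.1143 -0.0937 N·m.
t=0.2400 s (step 12): ang=0.2280 0.3449 0.6654 rad, w=-0.0036 0.0058 -0.0026 rad/s, eef=-0.0188 0.1390 1.1093 m, effort=-4.0934 -7.1411 -0.0831 N·m.
t=0.3000 s (step 15): ang=0.2511 0.3450 0.6875 rad, w=2.3156 -0.0344 2.1689 rad/s, eef=-0.0264 0.1449 1.1056 m, effort=-27.0940 -16.7748 2.4233 N·m.
t=0.3600 s (step 18): ang=0.3343 0.3391 0.7576 rad, w=0.6570 -0.0940 0.4649 rad/s, eef=-0.0549 0.1666 1.0917 m, effort=-15.5606 -10.9590 0.7459 N·m.
t=0.4200 s (step 21): ang=0.3494 0.3359 0.7657 rad, w=-0.0557 -0.0135 -0.0887 rad/s, eef=-0.0604 0.1710 1.0894 m, effort=-9.5282 -8.7027 0.1197 N·m.
t=0.4800 s (step 24): ang=0.3375 0.3365 0.7551 rad, w=-0.3000 0.0253 -0.2369 rad/s, eef=-0.0564 0.1677 1.0917 m, effort=-6.5316 -7.6365 -0.1860 N·m.
t=0.5400 s (step 27): ang=0.3176 0.3383 0.7400 rad, w=-0.3473 0.0344 -0.2564 rad/s, eef=-0.0496 0.1620 1.0952 m, effort=-5.0614 -7.1365 -0.3122 N·m.
t=0.6000 s (step 30): ang=0.2975 0.3404 0.7254 rad, w=-0.3146 0.0326 -0.2267 rad/s, eef=-0.0427 0.1563 1.0984 m, effort=-4.3866 -6.9388 -0.3441 N·m.
t=0.6600 s (step 33): ang=0.2803 0.3422 0.7131 rad, w=-0.2569 0.0277 -0.1840 rad/s, eef=-0.0368 0.1515 1.1010 m, effort=-4.1093 -6.8932 -0.3302 N·m.
t=0.7200 s (step 36): ang=0.2667 0.3437 0.7034 rad, w=-0.1984 0.0221 -0.1429 rad/s, eef=-0.0320 0.1477 1.1030 m, effort=-4.0200 -6.9147 -0.2985 N·m.
t=0.7800 s (step 39): ang=0.2564 0.3449 0.6959 rad, w=-0.1481 0.0171 -0.1085 rad/s, eef=-0.0284 0.1450 1.1044 m, effort=-4.0126 -6.9589 -0.2636 N·m.
t=0.8400 s (step 42): ang=0.2487 0.3458 0.6902 rad, w=-0.1081 0.0128 -0.0814 rad/s, eef=-0.0258 0.1430 1.1055 m, effort=-4.0359 -7.0049 -0.2321 N·m.
t=0.9000 s (step 45): ang=0.2432 0.3464 0.6860 rad, w=-0.0777 0.0094 -0.0606 rad/s, eef=-0.0238 0.1417 1.1063 m, effort=-4.0666 -7.0447 -0.2064 N·m.
t=0.9600 s (step 48): ang=0.2393 0.3469 0.6829 rad, w=-0.0553 0.0067 -0.0451 rad/s, eef=-0.0224 0.1408 1.1068 m, effort=-4.0949 -7.0761 -0.1861 N·m.
t=1.0200 s (step 51): ang=0.2364 0.3472 0.6805 rad, w=-0.0393 0.0046 -0.0341 rad/s, eef=-0.0214 0.1402 1.1072 m, effort=-4.1172 -7.0998 -0.1704 N·m.
t=1.0800 s (step 54): ang=0.2344 0.3475 0.6787 rad, w=-0.0281 0.0030 -0.0269 rad/s, eef=-0.0207 0.1398 1.1075 m, effort=-4.1316 -7.1170 -0.1577 N·m.
t=1.1400 s (step 57): ang=0.2330 0.3476 0.6772 rad, w=-0.0207 0.0018 -0.0222 rad/s, eef=-0.0201 0.1395 1.1077 m, effort=-4.1377 -7.1294 -0.1472 N·m.
t=1.2000 s (step 60): ang=0.2319 0.3477 0.6760 rad, w=-0.0159 0.0011 -0.0192 rad/s, eef=-0.0197 0.1394 1.1079 m, effort=-4.1373 -7.1382 -0.1384 N·m.
t=1.2600 s (step 63): ang=0.2311 0.3477 0.6749 rad, w=-0.0126 0.0006 -0.0169 rad/s, eef=-0.0194 0.1393 1.1081 m, effort=-4.1331 -7.1443 -0.1312 N·m.
t=1.3200 s (step 66): ang=0.1905 0.3373 0.6446 rad, w=-1.0254 -0.2950 -0.7750 rad/s, eef=-0.0092 0.1192 1.1144 m, effort=11.4438 3.7051 -3.8601 N·m.
t=1.3800 s (step 69): ang=0.1564 0.3267 0.6192 rad, w=-0.2164 -0.0722 -0.1500 rad/s, eef=-0.0005 0.1013 1.1193 m, effort=3.4834 -1.8685 -1.8823 N·m.
t=1.4400 s (step 72): ang=0.1544 0.3258 0.6180 rad, w=0.0977 0.0228 0.0547 rad/s, eef=-0.0000 0.0999 1.1195 m, effort=-0.5788 -4.8316 -0.8017 N·m.
t=1.5000 s (step 75): ang=0.1637 0.3280 0.6225 rad, w=0.1939 0.0460 0.0867 rad/s, eef=-0.0025 0.1053 1.1185 m, effort=-2.5639 -6.2801 -0.2503 N·m.
t=1.5600 s (step 78): ang=0.1758 0.3309 0.6276 rad, w=0.2023 0.0469 0.0839 rad/s, eef=-0.0057 0.1124 1.1172 m, effort=-3.5162 -6.9488 -0.0005 N·m.
t=1.6200 s (step 81): ang=0.1872 0.3335 0.6323 rad, w=0.1761 0.0411 0.0723 rad/s, eef=-0.0086 0.1193 1.1159 m, effort=-3.9400 -7.2301 0.0974 N·m.
t=1.6800 s (step 84): ang=0.1967 0.3358 0.6363 rad, w=0.1406 0.0342 0.0600 rad/s, eef=-0.0109 0.1250 1.1147 m, effort=-4.1034 -7.3264 0.1229 N·m.
t=1.7400 s (step 87): ang=0.2041 0.3376 0.6395 rad, w=0.1068 0.0278 0.0492 rad/s, eef=-0.0127 0.1294 1.1138 m, effort=-4.1452 -7.3394 0.1166 N·m.
t=1.8000 s (step 90): ang=0.2097 0.3391 0.6422 rad, w=0.0786 0.0223 0.0403 rad/s, eef=-0.0140 0.1327 1.1131 m, effort=-4.1355 -7.3192 0.0986 N·m.
t=1.8600 s (step 93): ang=0.2137 0.3403 0.6444 rad, w=0.0566 0.0179 0.0333 rad/s, eef=-0.0149 0.1351 1.1125 m, effort=-4.1081 -7.2893 0.0779 N·m.
t=1.9200 s (step 96): ang=0.2166 0.3413 0.6462 rad, w=0.0403 0.0144 0.0281 rad/s, eef=-0.0155 0.1368 1.1120 m, effort=-4.0789 -7.2601 0.0585 N·m.
t=1.9800 s (step 99): ang=0.2186 0.3421 0.6478 rad, w=0.0288 0.0116 0.0242 rad/s, eef=-0.0160 0.1380 1.1117 m.
any joint saturated: yes


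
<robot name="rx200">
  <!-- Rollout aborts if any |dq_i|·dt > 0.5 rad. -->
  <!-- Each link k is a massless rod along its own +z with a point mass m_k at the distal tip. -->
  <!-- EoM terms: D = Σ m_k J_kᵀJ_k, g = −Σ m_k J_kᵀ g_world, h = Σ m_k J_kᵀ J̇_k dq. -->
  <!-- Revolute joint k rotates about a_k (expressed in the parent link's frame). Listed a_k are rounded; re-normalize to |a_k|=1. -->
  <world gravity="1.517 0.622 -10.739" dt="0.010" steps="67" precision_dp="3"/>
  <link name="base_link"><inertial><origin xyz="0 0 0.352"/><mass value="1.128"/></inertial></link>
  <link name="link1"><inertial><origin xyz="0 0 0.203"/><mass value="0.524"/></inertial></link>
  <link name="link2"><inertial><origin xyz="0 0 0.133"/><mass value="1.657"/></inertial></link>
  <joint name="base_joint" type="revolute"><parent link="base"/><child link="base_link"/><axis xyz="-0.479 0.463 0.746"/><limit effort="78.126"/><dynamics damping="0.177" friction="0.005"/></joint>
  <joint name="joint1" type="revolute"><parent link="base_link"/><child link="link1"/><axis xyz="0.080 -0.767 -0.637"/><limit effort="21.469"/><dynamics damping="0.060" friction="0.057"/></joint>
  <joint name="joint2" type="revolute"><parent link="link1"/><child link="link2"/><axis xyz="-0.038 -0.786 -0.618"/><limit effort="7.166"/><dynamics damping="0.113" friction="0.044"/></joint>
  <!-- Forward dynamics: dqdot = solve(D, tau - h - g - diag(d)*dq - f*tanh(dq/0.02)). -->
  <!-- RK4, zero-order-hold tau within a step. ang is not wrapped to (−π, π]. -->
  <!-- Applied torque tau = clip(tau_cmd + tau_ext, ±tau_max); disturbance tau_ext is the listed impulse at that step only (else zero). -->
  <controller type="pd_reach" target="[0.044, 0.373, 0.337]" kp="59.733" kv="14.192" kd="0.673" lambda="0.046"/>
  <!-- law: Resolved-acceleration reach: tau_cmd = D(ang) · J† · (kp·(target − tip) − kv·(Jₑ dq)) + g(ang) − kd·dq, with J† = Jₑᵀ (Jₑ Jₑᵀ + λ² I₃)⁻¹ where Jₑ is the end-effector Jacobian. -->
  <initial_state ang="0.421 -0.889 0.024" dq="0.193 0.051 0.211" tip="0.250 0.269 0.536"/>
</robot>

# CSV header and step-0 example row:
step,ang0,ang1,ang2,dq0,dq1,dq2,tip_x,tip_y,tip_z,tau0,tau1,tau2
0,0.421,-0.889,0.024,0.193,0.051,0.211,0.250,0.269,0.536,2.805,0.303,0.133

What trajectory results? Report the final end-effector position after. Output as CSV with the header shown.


step,ang0,ang1,ang2,dq0,dq1,dq2,tip_x,tip_y,tip_z,tau0,tau1,tau2
1,0.424,-0.889,0.025,0.310,-0.040,0.040,0.250,0.270,0.536,1.264,1.017,0.472
2,0.427,-0.890,0.025,0.413,-0.158,0.063,0.251,0.272,0.535,-0.073,1.637,0.639
3,0.432,-0.892,0.026,0.504,-0.246,0.079,0.251,0.274,0.533,-1.248,2.162,0.784
4,0.437,-0.894,0.025,0.588,-0.255,-0.045,0.251,0.277,0.531,-2.296,2.578,1.005
5,0.443,-0.897,0.026,0.643,-0.391,0.138,0.252,0.280,0.529,-3.173,3.009,0.994
6,0.450,-0.900,0.025,0.719,-0.229,-0.319,0.252,0.283,0.527,-4.023,3.230,1.413
7,0.457,-0.905,0.027,0.713,-0.690,0.614,0.253,0.287,0.524,-4.594,3.751,0.853
8,0.465,-0.907,0.021,0.843,0.178,-1.394,0.253,0.291,0.521,-5.458,3.516,2.325
9,0.472,-0.917,0.033,0.640,-1.907,3.150,0.253,0.295,0.518,-5.404,4.857,-0.764
10,0.482,-0.909,0.005,1.187,2.944,-7.678,0.254,0.299,0.515,-7.265,2.401,6.815
11,0.487,-0.945,0.073,-0.074,-8.668,17.992,0.254,0.303,0.512,-4.419,8.904,-7.166
12,0.499,-0.914,-0.006,2.414,13.086,-29.493,0.255,0.308,0.508,-10.849,-3.082,7.166
13,0.508,-0.909,-0.036,-0.558,-10.145,18.797,0.256,0.312,0.504,-4.624,10.599,-7.166
14,0.518,-0.872,-0.149,2.356,14.922,-35.366,0.257,0.317,0.499,-12.358,-3.267,7.166
15,0.524,-0.864,-0.206,-0.879,-10.321,17.140,0.257,0.321,0.494,-5.271,11.465,-7.166
16,0.531,-0.827,-0.338,2.050,14.426,-36.001,0.257,0.324,0.488,-12.742,-2.439,7.166
17,0.535,-0.813,-0.425,-0.910,-8.236,10.890,0.257,0.328,0.481,-6.743,10.961,-5.522
18,0.538,-0.799,-0.520,1.268,9.039,-25.464,0.256,0.331,0.474,-11.252,0.762,7.166
19,0.540,-0.793,-0.599,-0.668,-5.719,5.326,0.254,0.333,0.468,-7.900,9.555,-1.868
20,0.540,-0.804,-0.637,0.579,2.851,-11.549,0.253,0.336,0.461,-9.800,4.091,7.166
21,0.540,-0.822,-0.650,-0.461,-5.742,7.421,0.253,0.339,0.456,-8.150,8.997,-3.638
22,0.543,-0.825,-0.686,0.933,4.269,-13.000,0.252,0.341,0.451,-10.053,2.785,7.166
23,0.545,-0.834,-0.709,-0.369,-5.168,6.773,0.251,0.344,0.446,-8.350,8.435,-3.373
24,0.548,-0.839,-0.736,0.885,3.541,-10.833,0.250,0.346,0.442,-9.818,2.975,7.166
25,0.551,-0.849,-0.748,-0.334,-5.018,7.012,0.249,0.349,0.438,-8.410,8.126,-3.700
26,0.554,-0.854,-0.770,0.921,3.542,-10.282,0.248,0.351,0.434,-9.714,2.760,7.166
27,0.556,-0.863,-0.781,-0.331,-4.866,6.974,0.247,0.354,0.430,-8.430,7.883,-3.797
28,0.560,-0.868,-0.799,0.909,3.390,-9.619,0.246,0.356,0.426,-9.582,2.694,7.166
29,0.562,-0.878,-0.807,-0.351,-4.807,7.038,0.245,0.358,0.423,-8.419,7.724,-3.944
30,0.565,-0.883,-0.823,0.901,3.334,-9.243,0.244,0.360,0.419,-9.471,2.596,7.166
31,0.567,-0.893,-0.829,-0.381,-4.765,7.053,0.243,0.362,0.416,-8.398,7.597,-4.039
32,0.570,-0.898,-0.843,0.885,3.272,-8.924,0.242,0.364,0.413,-9.366,2.523,7.166
33,0.572,-0.908,-0.847,-0.418,-4.755,7.090,0.241,0.366,0.410,-8.371,7.503,-4.139
34,0.575,-0.913,-0.860,0.871,3.243,-8.709,0.239,0.367,0.407,-9.271,2.443,6.967
35,0.577,-0.922,-0.865,-0.433,-4.569,6.704,0.239,0.369,0.404,-8.359,7.319,-3.931
36,0.579,-0.928,-0.876,0.814,2.986,-8.108,0.237,0.371,0.401,-9.154,2.522,6.492
37,0.581,-0.936,-0.883,-0.419,-4.211,5.954,0.236,0.372,0.398,-8.361,7.036,-3.460
38,0.582,-0.942,-0.892,0.723,2.552,-7.197,0.235,0.373,0.396,-9.024,2.722,5.801
39,0.584,-0.950,-0.900,-0.379,-3.728,4.958,0.234,0.375,0.393,-8.371,6.674,-2.813
40,0.585,-0.957,-0.909,0.612,2.014,-6.110,0.233,0.376,0.390,-8.891,2.994,4.986
41,0.586,-0.965,-0.917,-0.327,-3.207,3.911,0.232,0.377,0.388,-8.379,6.287,-2.126
42,0.588,-0.972,-0.925,0.498,1.472,-5.036,0.231,0.378,0.385,-8.767,3.271,4.179
43,0.588,-0.979,-0.934,-0.269,-2.685,2.872,0.229,0.379,0.383,-8.380,5.898,-1.443
44,0.589,-0.987,-0.941,0.385,0.953,-4.026,0.228,0.380,0.380,-8.653,3.538,3.418
45,0.590,-0.994,-0.950,-0.213,-2.206,1.932,0.227,0.381,0.378,-8.373,5.534,-0.828
46,0.590,-1.002,-0.958,0.281,0.496,-3.150,0.226,0.382,0.376,-8.551,3.768,2.750
47,0.591,-1.009,-0.966,-0.165,-1.798,1.140,0.225,0.383,0.373,-8.354,5.215,-0.316
48,0.591,-1.017,-0.974,0.191,0.120,-2.439,0.223,0.384,0.371,-8.460,3.948,2.199
49,0.591,-1.024,-0.983,-0.127,-1.472,0.516,0.222,0.385,0.369,-8.325,4.946,0.078
50,0.591,-1.032,-0.990,0.120,-0.155,-1.914,0.221,0.385,0.367,-8.381,4.062,1.779
51,0.591,-1.039,-0.999,-0.099,-1.221,0.054,0.219,0.386,0.364,-8.288,4.722,0.357
52,0.591,-1.047,-1.007,0.063,-0.363,-1.519,0.218,0.386,0.362,-8.310,4.134,1.450
53,0.591,-1.054,-1.015,-0.086,-1.057,-0.245,0.217,0.387,0.360,-8.244,4.554,0.520
54,0.591,-1.062,-1.023,0.018,-0.505,-1.246,0.216,0.387,0.358,-8.245,4.164,1.209
55,0.590,-1.069,-1.031,-0.078,-0.935,-0.463,0.214,0.388,0.356,-8.196,4.414,0.628
56,0.590,-1.077,-1.039,-0.017,-0.599,-1.067,0.213,0.388,0.354,-8.184,4.165,1.035
57,0.590,-1.084,-1.047,-0.078,-0.855,-0.602,0.212,0.389,0.353,-8.145,4.303,0.681
58,0.589,-1.091,-1.055,-0.044,-0.658,-0.953,0.210,0.389,0.351,-8.125,4.144,0.908
59,0.588,-1.099,-1.064,-0.082,-0.805,-0.687,0.209,0.389,0.349,-8.092,4.211,0.696
60,0.588,-1.106,-1.071,-0.065,-0.693,-0.883,0.207,0.389,0.347,-8.068,4.108,0.813
61,0.587,-1.114,-1.080,-0.088,-0.774,-0.735,0.206,0.390,0.346,-8.038,4.132,0.686
62,0.586,-1.121,-1.087,-0.081,-0.712,-0.840,0.205,0.390,0.344,-8.011,4.063,0.739
63,0.585,-1.128,-1.095,-0.096,-0.755,-0.761,0.203,0.390,0.342,-7.982,4.061,0.660
64,0.584,-1.136,-1.103,-0.095,-0.721,-0.814,0.202,0.390,0.341,-7.955,4.011,0.677
65,0.583,-1.143,-1.111,-0.105,-0.742,-0.772,0.200,0.390,0.339,-7.927,3.995,0.625
66,0.582,-1.150,-1.119,-0.106,-0.724,-0.798,0.199,0.390,0.337,-7.899,3.955,0.622
67,0.581,-1.158,-1.127,-0.113,-0.733,-0.775,0.198,0.390,0.336,,,
# final tip position (m): 0.198 0.390 0.336
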